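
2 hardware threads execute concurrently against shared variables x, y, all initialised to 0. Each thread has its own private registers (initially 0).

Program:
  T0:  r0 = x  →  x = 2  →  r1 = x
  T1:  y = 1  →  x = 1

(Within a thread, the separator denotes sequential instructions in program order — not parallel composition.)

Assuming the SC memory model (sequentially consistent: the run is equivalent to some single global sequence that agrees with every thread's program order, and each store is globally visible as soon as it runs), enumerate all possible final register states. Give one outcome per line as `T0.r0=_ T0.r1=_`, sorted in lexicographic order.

T0.r0=0 T0.r1=1
T0.r0=0 T0.r1=2
T0.r0=1 T0.r1=2

outcome vector order: (T0.r0,T0.r1)
|SC outcomes| = 3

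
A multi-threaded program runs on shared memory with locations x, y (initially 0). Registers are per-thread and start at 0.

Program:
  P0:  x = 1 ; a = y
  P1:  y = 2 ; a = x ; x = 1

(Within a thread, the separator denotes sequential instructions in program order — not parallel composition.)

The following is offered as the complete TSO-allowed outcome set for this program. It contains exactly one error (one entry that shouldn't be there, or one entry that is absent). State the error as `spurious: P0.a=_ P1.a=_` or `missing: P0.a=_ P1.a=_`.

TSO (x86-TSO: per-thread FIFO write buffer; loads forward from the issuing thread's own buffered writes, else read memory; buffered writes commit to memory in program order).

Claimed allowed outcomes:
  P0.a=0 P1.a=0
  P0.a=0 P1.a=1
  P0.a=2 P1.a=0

missing: P0.a=2 P1.a=1

outcome vector order: (P0.a,P1.a)
TSO: 4 outcomes — {0/0, 0/1, 2/0, 2/1}
TSO∖claimed = {2/1}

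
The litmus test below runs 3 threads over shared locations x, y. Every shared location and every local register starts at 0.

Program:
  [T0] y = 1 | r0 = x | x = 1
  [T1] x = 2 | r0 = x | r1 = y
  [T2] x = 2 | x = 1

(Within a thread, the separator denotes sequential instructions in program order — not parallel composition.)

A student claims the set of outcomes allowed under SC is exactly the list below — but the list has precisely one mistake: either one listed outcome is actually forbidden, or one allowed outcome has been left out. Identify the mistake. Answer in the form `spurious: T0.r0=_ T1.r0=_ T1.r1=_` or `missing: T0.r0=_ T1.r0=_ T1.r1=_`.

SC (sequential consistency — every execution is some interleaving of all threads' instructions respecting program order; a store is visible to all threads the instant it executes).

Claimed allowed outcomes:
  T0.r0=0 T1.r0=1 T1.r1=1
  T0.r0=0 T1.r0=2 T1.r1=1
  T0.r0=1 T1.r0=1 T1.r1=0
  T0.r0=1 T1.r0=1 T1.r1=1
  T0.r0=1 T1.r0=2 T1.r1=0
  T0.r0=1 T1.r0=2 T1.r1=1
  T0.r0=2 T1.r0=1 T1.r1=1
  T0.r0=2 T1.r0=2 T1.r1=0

missing: T0.r0=2 T1.r0=2 T1.r1=1

outcome vector order: (T0.r0,T1.r0,T1.r1)
[SC] allowed = {(0,1,1) (0,2,1) (1,1,0) (1,1,1) (1,2,0) (1,2,1) (2,1,1) (2,2,0) (2,2,1)}
SC∖claimed = {(2,2,1)}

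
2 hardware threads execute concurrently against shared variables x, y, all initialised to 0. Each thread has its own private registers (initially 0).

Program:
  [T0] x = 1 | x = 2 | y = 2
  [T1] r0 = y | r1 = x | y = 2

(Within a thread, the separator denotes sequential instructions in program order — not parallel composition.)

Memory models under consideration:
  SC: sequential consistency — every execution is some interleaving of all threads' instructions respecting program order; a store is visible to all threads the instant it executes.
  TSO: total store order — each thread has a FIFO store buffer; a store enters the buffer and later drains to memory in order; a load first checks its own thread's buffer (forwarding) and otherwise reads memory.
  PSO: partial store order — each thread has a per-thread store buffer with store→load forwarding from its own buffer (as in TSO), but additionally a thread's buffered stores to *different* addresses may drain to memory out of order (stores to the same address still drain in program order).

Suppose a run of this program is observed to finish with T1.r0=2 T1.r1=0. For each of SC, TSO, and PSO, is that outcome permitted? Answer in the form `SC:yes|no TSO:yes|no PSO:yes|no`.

SC:no TSO:no PSO:yes

outcome vector order: (T1.r0,T1.r1)
SC (4): 0/0 0/1 0/2 2/2
TSO (4): 0/0 0/1 0/2 2/2
PSO (6): 0/0 0/1 0/2 2/0 2/1 2/2
target 2/0 ∈ {PSO}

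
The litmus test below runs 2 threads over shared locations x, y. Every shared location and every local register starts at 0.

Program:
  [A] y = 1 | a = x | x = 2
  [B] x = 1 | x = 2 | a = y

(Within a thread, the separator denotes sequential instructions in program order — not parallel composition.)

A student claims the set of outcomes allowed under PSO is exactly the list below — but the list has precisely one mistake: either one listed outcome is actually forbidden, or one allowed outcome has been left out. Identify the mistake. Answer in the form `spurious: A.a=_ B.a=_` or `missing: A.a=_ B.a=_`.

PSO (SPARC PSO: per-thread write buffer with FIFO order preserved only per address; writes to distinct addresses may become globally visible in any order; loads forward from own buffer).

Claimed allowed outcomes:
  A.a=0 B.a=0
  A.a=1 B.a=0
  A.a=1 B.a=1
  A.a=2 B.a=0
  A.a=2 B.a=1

missing: A.a=0 B.a=1

outcome vector order: (A.a,B.a)
PSO (6): 00 01 10 11 20 21
PSO∖claimed = {01}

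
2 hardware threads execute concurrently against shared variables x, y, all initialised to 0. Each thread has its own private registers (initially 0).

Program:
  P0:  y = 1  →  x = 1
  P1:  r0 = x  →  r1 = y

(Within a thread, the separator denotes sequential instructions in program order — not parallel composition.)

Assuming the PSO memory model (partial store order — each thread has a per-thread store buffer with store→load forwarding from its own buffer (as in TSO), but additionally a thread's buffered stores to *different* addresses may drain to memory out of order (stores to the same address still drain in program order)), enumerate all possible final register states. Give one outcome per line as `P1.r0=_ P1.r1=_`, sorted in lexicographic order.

P1.r0=0 P1.r1=0
P1.r0=0 P1.r1=1
P1.r0=1 P1.r1=0
P1.r0=1 P1.r1=1

outcome vector order: (P1.r0,P1.r1)
|PSO outcomes| = 4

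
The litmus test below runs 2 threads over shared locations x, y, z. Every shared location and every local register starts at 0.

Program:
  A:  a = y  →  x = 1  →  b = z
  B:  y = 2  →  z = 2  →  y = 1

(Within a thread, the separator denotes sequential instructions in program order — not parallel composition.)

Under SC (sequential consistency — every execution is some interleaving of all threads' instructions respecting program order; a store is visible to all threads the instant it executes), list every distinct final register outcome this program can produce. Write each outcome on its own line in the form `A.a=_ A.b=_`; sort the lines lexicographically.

A.a=0 A.b=0
A.a=0 A.b=2
A.a=1 A.b=2
A.a=2 A.b=0
A.a=2 A.b=2

outcome vector order: (A.a,A.b)
|SC outcomes| = 5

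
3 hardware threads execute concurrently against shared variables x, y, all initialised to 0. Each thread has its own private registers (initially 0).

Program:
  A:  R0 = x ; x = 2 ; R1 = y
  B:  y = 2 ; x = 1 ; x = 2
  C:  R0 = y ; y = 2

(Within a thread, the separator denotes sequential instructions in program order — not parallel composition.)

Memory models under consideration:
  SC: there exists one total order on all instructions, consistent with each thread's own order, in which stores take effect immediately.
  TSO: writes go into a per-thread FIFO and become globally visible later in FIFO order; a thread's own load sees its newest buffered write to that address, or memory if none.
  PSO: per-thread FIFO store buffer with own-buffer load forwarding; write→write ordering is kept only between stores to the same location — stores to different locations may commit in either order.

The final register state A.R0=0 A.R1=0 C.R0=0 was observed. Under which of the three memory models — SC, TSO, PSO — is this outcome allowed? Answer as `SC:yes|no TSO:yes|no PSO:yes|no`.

outcome vector order: (A.R0,A.R1,C.R0)
[SC] allowed = {<0 0 0>, <0 0 2>, <0 2 0>, <0 2 2>, <1 2 0>, <1 2 2>, <2 2 0>, <2 2 2>}
[TSO] allowed = {<0 0 0>, <0 0 2>, <0 2 0>, <0 2 2>, <1 2 0>, <1 2 2>, <2 2 0>, <2 2 2>}
[PSO] allowed = {<0 0 0>, <0 0 2>, <0 2 0>, <0 2 2>, <1 0 0>, <1 0 2>, <1 2 0>, <1 2 2>, <2 0 0>, <2 0 2>, <2 2 0>, <2 2 2>}
target <0 0 0> ∈ {SC,TSO,PSO}

SC:yes TSO:yes PSO:yes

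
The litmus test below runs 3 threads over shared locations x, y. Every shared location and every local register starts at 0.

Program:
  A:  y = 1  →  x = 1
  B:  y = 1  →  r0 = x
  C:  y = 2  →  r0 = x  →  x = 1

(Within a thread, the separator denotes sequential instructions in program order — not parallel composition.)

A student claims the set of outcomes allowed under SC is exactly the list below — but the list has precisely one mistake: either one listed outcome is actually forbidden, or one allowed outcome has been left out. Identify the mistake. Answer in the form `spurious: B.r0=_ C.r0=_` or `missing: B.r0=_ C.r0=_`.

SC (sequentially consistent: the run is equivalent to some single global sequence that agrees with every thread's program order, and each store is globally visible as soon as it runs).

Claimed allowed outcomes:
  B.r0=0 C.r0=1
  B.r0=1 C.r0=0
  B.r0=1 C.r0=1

missing: B.r0=0 C.r0=0

outcome vector order: (B.r0,C.r0)
SC (4): 0/0; 0/1; 1/0; 1/1
SC∖claimed = {0/0}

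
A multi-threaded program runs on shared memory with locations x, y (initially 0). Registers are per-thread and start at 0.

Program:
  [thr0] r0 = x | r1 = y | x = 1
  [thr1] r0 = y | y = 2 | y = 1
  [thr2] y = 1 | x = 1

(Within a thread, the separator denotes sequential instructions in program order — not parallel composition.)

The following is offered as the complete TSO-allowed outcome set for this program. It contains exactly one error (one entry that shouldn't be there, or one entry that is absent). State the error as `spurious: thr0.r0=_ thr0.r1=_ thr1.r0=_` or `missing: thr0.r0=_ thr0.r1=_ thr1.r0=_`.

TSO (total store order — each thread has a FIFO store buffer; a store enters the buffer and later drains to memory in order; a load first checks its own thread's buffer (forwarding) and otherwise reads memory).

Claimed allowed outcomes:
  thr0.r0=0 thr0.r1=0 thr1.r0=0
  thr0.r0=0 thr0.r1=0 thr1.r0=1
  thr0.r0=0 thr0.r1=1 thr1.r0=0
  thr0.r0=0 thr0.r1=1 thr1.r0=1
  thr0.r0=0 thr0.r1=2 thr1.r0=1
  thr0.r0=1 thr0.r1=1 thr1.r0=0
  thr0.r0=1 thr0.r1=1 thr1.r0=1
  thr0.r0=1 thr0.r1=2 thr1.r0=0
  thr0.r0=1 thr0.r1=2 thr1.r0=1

missing: thr0.r0=0 thr0.r1=2 thr1.r0=0

outcome vector order: (thr0.r0,thr0.r1,thr1.r0)
under TSO → 000; 001; 010; 011; 020; 021; 110; 111; 120; 121
TSO∖claimed = {020}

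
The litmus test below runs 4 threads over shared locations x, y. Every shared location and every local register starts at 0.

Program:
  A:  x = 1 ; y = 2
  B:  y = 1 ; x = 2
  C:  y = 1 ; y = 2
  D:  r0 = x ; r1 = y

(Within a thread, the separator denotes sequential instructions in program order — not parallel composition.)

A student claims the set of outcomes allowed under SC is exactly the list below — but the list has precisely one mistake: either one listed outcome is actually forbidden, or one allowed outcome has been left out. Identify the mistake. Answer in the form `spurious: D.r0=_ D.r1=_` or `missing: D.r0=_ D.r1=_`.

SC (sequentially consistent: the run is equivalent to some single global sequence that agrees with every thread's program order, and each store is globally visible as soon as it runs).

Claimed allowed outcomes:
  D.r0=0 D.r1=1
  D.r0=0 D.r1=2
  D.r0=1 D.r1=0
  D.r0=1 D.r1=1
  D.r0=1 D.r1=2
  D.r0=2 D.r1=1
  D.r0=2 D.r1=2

missing: D.r0=0 D.r1=0

outcome vector order: (D.r0,D.r1)
under SC → (0,0), (0,1), (0,2), (1,0), (1,1), (1,2), (2,1), (2,2)
SC∖claimed = {(0,0)}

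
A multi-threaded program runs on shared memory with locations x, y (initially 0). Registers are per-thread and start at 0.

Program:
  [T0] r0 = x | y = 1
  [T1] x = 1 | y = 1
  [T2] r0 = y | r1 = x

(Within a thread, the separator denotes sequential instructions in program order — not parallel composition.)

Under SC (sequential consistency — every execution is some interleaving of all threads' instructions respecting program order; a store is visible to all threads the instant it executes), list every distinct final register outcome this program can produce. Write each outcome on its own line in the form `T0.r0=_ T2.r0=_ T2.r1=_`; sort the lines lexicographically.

T0.r0=0 T2.r0=0 T2.r1=0
T0.r0=0 T2.r0=0 T2.r1=1
T0.r0=0 T2.r0=1 T2.r1=0
T0.r0=0 T2.r0=1 T2.r1=1
T0.r0=1 T2.r0=0 T2.r1=0
T0.r0=1 T2.r0=0 T2.r1=1
T0.r0=1 T2.r0=1 T2.r1=1

outcome vector order: (T0.r0,T2.r0,T2.r1)
|SC outcomes| = 7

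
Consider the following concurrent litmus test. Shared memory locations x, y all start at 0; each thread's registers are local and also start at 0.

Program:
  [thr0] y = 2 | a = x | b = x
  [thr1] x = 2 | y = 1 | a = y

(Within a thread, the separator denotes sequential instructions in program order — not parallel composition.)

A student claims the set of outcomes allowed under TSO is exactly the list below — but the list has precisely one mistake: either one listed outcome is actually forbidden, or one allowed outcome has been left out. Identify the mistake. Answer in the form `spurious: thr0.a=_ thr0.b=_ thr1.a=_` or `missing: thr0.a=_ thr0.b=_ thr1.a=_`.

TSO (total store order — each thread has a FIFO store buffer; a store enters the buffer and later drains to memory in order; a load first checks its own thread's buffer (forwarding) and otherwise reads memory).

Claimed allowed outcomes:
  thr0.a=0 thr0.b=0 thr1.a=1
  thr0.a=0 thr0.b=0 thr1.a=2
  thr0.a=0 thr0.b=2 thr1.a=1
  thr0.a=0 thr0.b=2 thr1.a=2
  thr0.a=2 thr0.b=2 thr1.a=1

missing: thr0.a=2 thr0.b=2 thr1.a=2

outcome vector order: (thr0.a,thr0.b,thr1.a)
under TSO → <0 0 1>, <0 0 2>, <0 2 1>, <0 2 2>, <2 2 1>, <2 2 2>
TSO∖claimed = {<2 2 2>}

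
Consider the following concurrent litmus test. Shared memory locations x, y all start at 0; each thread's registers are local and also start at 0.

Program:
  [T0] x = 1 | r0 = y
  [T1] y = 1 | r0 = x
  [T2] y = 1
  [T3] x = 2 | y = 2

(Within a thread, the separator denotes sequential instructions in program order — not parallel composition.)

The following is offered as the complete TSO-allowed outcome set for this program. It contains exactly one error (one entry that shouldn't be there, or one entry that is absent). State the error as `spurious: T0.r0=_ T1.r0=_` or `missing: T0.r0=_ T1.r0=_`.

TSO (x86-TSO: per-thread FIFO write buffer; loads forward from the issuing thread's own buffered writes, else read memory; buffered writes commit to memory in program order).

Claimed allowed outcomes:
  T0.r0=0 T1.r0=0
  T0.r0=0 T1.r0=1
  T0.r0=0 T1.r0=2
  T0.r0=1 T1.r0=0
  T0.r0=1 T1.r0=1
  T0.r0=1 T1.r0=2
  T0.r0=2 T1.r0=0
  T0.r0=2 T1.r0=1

outcome vector order: (T0.r0,T1.r0)
TSO: 9 outcomes — {0/0; 0/1; 0/2; 1/0; 1/1; 1/2; 2/0; 2/1; 2/2}
TSO∖claimed = {2/2}

missing: T0.r0=2 T1.r0=2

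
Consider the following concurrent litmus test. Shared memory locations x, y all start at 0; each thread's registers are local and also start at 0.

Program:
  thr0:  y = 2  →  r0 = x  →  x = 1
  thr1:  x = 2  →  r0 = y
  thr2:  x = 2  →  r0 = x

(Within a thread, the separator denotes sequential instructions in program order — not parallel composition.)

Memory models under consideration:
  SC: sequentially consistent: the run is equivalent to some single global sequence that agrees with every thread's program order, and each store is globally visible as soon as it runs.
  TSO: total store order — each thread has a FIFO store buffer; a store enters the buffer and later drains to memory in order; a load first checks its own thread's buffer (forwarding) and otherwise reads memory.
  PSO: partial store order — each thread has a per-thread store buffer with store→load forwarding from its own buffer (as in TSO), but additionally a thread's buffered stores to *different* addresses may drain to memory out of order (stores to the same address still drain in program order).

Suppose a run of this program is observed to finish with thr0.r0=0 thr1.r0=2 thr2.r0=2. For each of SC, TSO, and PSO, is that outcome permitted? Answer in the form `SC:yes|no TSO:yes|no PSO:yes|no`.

outcome vector order: (thr0.r0,thr1.r0,thr2.r0)
[SC] allowed = {021; 022; 201; 202; 221; 222}
[TSO] allowed = {001; 002; 021; 022; 201; 202; 221; 222}
[PSO] allowed = {001; 002; 021; 022; 201; 202; 221; 222}
target 022 ∈ {SC,TSO,PSO}

SC:yes TSO:yes PSO:yes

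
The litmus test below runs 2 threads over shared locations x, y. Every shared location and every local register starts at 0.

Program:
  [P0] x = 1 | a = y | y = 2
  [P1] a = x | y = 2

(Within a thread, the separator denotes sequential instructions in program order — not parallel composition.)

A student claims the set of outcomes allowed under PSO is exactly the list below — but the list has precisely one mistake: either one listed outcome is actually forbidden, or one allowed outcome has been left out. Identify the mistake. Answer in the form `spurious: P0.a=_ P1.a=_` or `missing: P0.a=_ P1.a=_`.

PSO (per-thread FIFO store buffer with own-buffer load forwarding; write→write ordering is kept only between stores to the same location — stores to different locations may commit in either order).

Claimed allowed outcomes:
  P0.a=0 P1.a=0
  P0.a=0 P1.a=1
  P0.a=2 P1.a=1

outcome vector order: (P0.a,P1.a)
[PSO] allowed = {(0,0); (0,1); (2,0); (2,1)}
PSO∖claimed = {(2,0)}

missing: P0.a=2 P1.a=0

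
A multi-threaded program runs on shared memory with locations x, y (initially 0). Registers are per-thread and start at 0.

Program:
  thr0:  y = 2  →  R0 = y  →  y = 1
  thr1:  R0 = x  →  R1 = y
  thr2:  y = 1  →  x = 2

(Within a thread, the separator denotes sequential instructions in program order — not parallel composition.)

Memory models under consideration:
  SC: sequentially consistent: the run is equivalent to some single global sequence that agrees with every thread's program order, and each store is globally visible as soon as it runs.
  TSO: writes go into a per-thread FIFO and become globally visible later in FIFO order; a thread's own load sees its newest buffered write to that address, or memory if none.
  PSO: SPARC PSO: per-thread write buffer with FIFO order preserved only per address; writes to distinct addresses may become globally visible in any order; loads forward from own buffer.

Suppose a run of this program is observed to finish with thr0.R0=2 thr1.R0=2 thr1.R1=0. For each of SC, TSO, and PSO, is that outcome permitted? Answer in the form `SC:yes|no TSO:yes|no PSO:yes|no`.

SC:no TSO:no PSO:yes

outcome vector order: (thr0.R0,thr1.R0,thr1.R1)
SC (9): <1 0 0> <1 0 1> <1 0 2> <1 2 1> <2 0 0> <2 0 1> <2 0 2> <2 2 1> <2 2 2>
TSO (9): <1 0 0> <1 0 1> <1 0 2> <1 2 1> <2 0 0> <2 0 1> <2 0 2> <2 2 1> <2 2 2>
PSO (12): <1 0 0> <1 0 1> <1 0 2> <1 2 0> <1 2 1> <1 2 2> <2 0 0> <2 0 1> <2 0 2> <2 2 0> <2 2 1> <2 2 2>
target <2 2 0> ∈ {PSO}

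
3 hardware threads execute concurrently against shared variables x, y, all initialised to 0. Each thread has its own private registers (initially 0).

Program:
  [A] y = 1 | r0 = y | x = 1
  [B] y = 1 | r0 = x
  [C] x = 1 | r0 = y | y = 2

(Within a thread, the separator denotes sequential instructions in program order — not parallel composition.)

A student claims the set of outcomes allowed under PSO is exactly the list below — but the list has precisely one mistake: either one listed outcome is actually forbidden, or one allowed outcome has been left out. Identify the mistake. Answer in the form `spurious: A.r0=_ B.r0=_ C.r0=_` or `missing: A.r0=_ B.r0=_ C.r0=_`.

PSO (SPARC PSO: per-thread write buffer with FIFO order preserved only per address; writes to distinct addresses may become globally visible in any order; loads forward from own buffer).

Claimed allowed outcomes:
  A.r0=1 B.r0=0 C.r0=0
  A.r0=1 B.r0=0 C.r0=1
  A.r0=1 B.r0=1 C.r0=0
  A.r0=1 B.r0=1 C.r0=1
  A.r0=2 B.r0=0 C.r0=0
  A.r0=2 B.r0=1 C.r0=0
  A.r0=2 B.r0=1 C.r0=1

missing: A.r0=2 B.r0=0 C.r0=1

outcome vector order: (A.r0,B.r0,C.r0)
under PSO → (1,0,0); (1,0,1); (1,1,0); (1,1,1); (2,0,0); (2,0,1); (2,1,0); (2,1,1)
PSO∖claimed = {(2,0,1)}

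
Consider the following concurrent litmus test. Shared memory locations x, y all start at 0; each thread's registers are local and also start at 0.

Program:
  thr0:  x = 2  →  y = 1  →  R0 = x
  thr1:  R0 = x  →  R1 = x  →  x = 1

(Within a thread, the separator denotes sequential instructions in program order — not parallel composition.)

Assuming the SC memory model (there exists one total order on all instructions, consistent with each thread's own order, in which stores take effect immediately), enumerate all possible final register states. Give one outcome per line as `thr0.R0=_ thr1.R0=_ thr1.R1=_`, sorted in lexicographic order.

thr0.R0=1 thr1.R0=0 thr1.R1=0
thr0.R0=1 thr1.R0=0 thr1.R1=2
thr0.R0=1 thr1.R0=2 thr1.R1=2
thr0.R0=2 thr1.R0=0 thr1.R1=0
thr0.R0=2 thr1.R0=0 thr1.R1=2
thr0.R0=2 thr1.R0=2 thr1.R1=2

outcome vector order: (thr0.R0,thr1.R0,thr1.R1)
|SC outcomes| = 6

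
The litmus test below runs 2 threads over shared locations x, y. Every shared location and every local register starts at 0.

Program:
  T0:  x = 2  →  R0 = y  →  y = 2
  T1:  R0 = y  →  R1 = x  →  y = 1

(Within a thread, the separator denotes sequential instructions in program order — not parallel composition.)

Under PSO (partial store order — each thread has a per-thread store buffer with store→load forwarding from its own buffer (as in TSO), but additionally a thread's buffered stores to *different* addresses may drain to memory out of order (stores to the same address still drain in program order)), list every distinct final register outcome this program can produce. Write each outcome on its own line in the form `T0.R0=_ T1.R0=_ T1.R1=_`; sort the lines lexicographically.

T0.R0=0 T1.R0=0 T1.R1=0
T0.R0=0 T1.R0=0 T1.R1=2
T0.R0=0 T1.R0=2 T1.R1=0
T0.R0=0 T1.R0=2 T1.R1=2
T0.R0=1 T1.R0=0 T1.R1=0
T0.R0=1 T1.R0=0 T1.R1=2

outcome vector order: (T0.R0,T1.R0,T1.R1)
|PSO outcomes| = 6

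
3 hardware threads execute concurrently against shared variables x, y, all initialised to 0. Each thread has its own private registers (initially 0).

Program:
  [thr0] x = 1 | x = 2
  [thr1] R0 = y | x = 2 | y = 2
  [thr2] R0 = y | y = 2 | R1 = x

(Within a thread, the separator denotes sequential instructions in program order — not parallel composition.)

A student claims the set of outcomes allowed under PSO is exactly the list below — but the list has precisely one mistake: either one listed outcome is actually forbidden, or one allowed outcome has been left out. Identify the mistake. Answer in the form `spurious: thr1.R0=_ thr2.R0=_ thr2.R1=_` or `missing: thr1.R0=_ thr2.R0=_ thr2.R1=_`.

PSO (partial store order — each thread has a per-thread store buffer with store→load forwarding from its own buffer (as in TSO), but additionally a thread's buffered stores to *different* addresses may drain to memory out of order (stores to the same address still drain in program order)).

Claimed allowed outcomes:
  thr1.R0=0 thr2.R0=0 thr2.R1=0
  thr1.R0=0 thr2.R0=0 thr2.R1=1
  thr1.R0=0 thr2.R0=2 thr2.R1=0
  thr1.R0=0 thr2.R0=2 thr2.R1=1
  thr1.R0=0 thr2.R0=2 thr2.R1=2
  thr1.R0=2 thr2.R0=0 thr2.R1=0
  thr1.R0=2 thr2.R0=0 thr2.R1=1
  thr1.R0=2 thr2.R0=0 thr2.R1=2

missing: thr1.R0=0 thr2.R0=0 thr2.R1=2

outcome vector order: (thr1.R0,thr2.R0,thr2.R1)
PSO (9): (0,0,0); (0,0,1); (0,0,2); (0,2,0); (0,2,1); (0,2,2); (2,0,0); (2,0,1); (2,0,2)
PSO∖claimed = {(0,0,2)}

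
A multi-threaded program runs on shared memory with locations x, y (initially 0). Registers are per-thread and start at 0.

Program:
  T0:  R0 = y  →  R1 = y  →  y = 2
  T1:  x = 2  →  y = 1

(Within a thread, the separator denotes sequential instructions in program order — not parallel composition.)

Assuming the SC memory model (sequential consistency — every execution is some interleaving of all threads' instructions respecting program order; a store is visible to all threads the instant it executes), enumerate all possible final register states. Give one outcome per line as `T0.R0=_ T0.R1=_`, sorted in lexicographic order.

outcome vector order: (T0.R0,T0.R1)
|SC outcomes| = 3

T0.R0=0 T0.R1=0
T0.R0=0 T0.R1=1
T0.R0=1 T0.R1=1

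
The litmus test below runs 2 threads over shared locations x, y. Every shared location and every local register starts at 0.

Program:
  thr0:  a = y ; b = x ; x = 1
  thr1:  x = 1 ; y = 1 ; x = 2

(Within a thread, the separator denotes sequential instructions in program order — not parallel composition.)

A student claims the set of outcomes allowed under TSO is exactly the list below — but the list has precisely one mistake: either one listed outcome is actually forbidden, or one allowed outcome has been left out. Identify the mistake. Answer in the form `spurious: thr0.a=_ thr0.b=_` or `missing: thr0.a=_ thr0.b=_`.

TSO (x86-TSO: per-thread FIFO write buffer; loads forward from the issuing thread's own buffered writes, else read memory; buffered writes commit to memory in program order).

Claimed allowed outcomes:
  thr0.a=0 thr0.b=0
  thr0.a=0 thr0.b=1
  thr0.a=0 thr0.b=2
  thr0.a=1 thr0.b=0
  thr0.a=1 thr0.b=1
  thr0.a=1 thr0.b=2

outcome vector order: (thr0.a,thr0.b)
TSO (5): 00 01 02 11 12
claimed∖TSO = {10}

spurious: thr0.a=1 thr0.b=0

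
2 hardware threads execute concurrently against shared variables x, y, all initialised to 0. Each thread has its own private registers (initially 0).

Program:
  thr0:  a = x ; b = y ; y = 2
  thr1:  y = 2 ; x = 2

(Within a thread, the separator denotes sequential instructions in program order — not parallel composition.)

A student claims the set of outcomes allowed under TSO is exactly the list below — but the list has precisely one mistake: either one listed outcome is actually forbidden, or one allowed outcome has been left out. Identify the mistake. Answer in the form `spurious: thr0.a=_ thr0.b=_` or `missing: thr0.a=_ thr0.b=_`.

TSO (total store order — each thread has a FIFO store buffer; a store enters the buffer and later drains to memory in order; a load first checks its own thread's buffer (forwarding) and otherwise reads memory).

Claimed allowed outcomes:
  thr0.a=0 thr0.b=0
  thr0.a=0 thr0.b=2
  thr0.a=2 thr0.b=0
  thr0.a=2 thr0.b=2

spurious: thr0.a=2 thr0.b=0

outcome vector order: (thr0.a,thr0.b)
under TSO → 00, 02, 22
claimed∖TSO = {20}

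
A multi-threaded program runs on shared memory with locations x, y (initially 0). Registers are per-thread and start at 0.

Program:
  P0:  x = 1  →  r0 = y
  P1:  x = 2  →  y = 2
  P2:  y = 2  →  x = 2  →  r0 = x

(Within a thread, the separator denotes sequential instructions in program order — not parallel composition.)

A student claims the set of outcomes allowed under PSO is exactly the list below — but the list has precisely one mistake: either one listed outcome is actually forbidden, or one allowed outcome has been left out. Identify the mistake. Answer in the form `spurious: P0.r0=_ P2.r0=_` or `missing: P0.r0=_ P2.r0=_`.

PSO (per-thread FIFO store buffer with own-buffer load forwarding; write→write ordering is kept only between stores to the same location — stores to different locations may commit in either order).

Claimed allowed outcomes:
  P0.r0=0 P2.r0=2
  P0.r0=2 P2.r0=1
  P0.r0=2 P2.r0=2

missing: P0.r0=0 P2.r0=1

outcome vector order: (P0.r0,P2.r0)
PSO: 4 outcomes — {(0,1); (0,2); (2,1); (2,2)}
PSO∖claimed = {(0,1)}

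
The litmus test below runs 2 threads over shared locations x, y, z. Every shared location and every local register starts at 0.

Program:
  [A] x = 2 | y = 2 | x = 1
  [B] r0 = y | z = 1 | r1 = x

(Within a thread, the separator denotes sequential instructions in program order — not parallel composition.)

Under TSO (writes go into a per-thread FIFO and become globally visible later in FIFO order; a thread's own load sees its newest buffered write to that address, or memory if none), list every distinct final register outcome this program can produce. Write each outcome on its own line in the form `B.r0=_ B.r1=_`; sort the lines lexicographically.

B.r0=0 B.r1=0
B.r0=0 B.r1=1
B.r0=0 B.r1=2
B.r0=2 B.r1=1
B.r0=2 B.r1=2

outcome vector order: (B.r0,B.r1)
|TSO outcomes| = 5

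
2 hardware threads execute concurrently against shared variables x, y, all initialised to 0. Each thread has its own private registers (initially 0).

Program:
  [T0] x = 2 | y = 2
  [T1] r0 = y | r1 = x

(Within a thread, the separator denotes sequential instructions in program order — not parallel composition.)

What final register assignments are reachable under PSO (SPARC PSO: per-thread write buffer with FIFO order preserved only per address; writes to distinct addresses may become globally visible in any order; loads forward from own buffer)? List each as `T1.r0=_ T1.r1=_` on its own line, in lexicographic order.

T1.r0=0 T1.r1=0
T1.r0=0 T1.r1=2
T1.r0=2 T1.r1=0
T1.r0=2 T1.r1=2

outcome vector order: (T1.r0,T1.r1)
|PSO outcomes| = 4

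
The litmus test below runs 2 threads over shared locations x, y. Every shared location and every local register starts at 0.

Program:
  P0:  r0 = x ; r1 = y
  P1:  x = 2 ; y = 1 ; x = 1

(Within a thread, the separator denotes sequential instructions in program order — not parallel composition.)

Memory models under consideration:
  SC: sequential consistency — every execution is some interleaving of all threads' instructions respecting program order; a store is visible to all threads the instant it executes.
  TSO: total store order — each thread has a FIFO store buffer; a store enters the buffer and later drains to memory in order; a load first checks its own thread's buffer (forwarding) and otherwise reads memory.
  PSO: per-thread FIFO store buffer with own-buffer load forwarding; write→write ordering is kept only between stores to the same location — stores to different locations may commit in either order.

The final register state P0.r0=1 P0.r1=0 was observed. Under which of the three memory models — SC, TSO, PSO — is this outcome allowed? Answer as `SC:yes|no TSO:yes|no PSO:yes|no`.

SC:no TSO:no PSO:yes

outcome vector order: (P0.r0,P0.r1)
[SC] allowed = {00; 01; 11; 20; 21}
[TSO] allowed = {00; 01; 11; 20; 21}
[PSO] allowed = {00; 01; 10; 11; 20; 21}
target 10 ∈ {PSO}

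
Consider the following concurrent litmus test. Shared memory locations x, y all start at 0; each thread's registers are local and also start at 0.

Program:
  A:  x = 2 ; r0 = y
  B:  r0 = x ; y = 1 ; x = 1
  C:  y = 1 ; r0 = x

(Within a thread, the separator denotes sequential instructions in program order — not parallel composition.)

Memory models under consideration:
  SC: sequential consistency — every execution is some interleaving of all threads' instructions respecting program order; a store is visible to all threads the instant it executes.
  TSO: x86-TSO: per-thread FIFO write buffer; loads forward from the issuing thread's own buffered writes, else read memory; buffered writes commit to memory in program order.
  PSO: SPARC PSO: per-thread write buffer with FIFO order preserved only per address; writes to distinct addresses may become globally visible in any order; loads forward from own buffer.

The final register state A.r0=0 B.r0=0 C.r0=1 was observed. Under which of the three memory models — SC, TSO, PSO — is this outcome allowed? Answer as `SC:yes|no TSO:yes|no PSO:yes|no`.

outcome vector order: (A.r0,B.r0,C.r0)
[SC] allowed = {0/0/1; 0/0/2; 0/2/1; 0/2/2; 1/0/0; 1/0/1; 1/0/2; 1/2/0; 1/2/1; 1/2/2}
[TSO] allowed = {0/0/0; 0/0/1; 0/0/2; 0/2/0; 0/2/1; 0/2/2; 1/0/0; 1/0/1; 1/0/2; 1/2/0; 1/2/1; 1/2/2}
[PSO] allowed = {0/0/0; 0/0/1; 0/0/2; 0/2/0; 0/2/1; 0/2/2; 1/0/0; 1/0/1; 1/0/2; 1/2/0; 1/2/1; 1/2/2}
target 0/0/1 ∈ {SC,TSO,PSO}

SC:yes TSO:yes PSO:yes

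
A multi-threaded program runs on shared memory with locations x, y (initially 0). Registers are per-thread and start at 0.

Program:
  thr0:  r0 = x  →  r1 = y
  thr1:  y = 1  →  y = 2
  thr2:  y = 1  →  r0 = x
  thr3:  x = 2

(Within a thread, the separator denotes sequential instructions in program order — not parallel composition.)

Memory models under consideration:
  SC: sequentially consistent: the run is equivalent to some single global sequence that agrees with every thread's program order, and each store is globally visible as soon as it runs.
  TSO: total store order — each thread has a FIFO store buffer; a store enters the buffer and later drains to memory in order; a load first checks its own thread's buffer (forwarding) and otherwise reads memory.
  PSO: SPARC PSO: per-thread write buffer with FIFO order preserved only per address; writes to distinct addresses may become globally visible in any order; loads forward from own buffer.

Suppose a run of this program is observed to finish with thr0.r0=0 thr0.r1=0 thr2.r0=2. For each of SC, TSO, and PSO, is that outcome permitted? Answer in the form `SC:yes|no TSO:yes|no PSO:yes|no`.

SC:yes TSO:yes PSO:yes

outcome vector order: (thr0.r0,thr0.r1,thr2.r0)
SC: 11 outcomes — {000, 002, 010, 012, 020, 022, 202, 210, 212, 220, 222}
TSO: 12 outcomes — {000, 002, 010, 012, 020, 022, 200, 202, 210, 212, 220, 222}
PSO: 12 outcomes — {000, 002, 010, 012, 020, 022, 200, 202, 210, 212, 220, 222}
target 002 ∈ {SC,TSO,PSO}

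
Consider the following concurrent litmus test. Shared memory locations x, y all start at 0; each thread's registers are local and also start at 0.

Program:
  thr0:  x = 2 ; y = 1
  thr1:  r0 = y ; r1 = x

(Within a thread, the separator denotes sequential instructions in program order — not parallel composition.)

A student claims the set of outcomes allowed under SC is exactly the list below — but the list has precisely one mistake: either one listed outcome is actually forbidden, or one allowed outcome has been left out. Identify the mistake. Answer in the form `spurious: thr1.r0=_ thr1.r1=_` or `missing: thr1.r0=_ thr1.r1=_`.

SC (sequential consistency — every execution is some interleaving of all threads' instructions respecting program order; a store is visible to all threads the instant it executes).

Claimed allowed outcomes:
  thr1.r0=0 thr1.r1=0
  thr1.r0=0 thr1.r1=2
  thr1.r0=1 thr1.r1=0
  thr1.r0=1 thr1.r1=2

outcome vector order: (thr1.r0,thr1.r1)
under SC → 00 02 12
claimed∖SC = {10}

spurious: thr1.r0=1 thr1.r1=0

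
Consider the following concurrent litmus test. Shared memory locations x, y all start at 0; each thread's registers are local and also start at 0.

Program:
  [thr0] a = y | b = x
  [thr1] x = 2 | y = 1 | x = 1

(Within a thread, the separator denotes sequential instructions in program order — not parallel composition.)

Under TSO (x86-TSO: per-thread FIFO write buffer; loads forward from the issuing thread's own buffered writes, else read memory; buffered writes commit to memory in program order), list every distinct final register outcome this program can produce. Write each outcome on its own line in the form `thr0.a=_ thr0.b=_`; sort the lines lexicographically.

thr0.a=0 thr0.b=0
thr0.a=0 thr0.b=1
thr0.a=0 thr0.b=2
thr0.a=1 thr0.b=1
thr0.a=1 thr0.b=2

outcome vector order: (thr0.a,thr0.b)
|TSO outcomes| = 5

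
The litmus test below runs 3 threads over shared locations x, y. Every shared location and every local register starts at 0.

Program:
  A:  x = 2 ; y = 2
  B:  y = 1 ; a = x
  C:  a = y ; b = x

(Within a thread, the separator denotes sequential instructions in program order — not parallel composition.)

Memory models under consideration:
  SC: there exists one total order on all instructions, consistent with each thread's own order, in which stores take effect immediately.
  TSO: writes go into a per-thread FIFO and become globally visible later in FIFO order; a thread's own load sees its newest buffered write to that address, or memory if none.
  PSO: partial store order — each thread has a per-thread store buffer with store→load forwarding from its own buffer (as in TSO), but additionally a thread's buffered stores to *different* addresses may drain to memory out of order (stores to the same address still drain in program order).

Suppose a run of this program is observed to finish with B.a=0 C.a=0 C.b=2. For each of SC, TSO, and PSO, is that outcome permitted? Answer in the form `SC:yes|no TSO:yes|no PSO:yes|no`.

SC:yes TSO:yes PSO:yes

outcome vector order: (B.a,C.a,C.b)
[SC] allowed = {000; 002; 010; 012; 022; 200; 202; 210; 212; 222}
[TSO] allowed = {000; 002; 010; 012; 022; 200; 202; 210; 212; 222}
[PSO] allowed = {000; 002; 010; 012; 020; 022; 200; 202; 210; 212; 220; 222}
target 002 ∈ {SC,TSO,PSO}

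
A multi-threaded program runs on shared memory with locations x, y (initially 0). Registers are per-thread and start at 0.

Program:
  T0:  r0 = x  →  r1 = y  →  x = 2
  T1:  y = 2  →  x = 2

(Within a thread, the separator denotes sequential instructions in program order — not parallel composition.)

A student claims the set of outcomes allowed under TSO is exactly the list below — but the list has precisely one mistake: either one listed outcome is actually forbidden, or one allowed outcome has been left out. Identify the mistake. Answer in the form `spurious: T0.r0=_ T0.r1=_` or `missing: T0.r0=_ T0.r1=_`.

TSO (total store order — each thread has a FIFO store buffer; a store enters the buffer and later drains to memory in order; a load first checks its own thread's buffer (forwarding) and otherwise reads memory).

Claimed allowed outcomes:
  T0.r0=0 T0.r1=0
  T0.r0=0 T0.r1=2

missing: T0.r0=2 T0.r1=2

outcome vector order: (T0.r0,T0.r1)
under TSO → 00, 02, 22
TSO∖claimed = {22}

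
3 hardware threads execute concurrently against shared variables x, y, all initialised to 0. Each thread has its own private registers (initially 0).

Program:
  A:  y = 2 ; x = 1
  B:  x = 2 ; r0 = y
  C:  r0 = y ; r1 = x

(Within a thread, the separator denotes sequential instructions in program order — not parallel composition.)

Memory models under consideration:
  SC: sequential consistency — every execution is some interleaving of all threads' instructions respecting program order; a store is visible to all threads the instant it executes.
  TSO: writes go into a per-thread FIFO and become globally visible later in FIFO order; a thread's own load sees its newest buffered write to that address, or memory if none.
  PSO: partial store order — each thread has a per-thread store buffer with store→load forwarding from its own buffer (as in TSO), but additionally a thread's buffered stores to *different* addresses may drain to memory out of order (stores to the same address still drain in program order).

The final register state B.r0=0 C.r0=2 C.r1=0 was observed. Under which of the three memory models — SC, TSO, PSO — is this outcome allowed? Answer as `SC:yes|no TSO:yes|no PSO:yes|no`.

SC:no TSO:yes PSO:yes

outcome vector order: (B.r0,C.r0,C.r1)
SC: 11 outcomes — {0/0/0 0/0/1 0/0/2 0/2/1 0/2/2 2/0/0 2/0/1 2/0/2 2/2/0 2/2/1 2/2/2}
TSO: 12 outcomes — {0/0/0 0/0/1 0/0/2 0/2/0 0/2/1 0/2/2 2/0/0 2/0/1 2/0/2 2/2/0 2/2/1 2/2/2}
PSO: 12 outcomes — {0/0/0 0/0/1 0/0/2 0/2/0 0/2/1 0/2/2 2/0/0 2/0/1 2/0/2 2/2/0 2/2/1 2/2/2}
target 0/2/0 ∈ {TSO,PSO}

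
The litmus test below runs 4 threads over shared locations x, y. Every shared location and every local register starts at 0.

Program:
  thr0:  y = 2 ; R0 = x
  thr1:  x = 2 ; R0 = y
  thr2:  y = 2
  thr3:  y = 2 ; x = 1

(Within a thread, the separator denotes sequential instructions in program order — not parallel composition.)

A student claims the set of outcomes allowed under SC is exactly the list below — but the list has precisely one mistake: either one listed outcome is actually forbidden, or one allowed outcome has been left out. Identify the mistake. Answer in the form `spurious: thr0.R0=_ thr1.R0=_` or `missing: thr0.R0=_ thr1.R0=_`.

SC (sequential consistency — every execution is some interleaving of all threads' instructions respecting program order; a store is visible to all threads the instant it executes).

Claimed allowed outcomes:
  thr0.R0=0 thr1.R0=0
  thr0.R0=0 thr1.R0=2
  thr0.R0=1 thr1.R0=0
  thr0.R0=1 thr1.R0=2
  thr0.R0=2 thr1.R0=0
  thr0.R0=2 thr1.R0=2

outcome vector order: (thr0.R0,thr1.R0)
SC (5): 02, 10, 12, 20, 22
claimed∖SC = {00}

spurious: thr0.R0=0 thr1.R0=0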